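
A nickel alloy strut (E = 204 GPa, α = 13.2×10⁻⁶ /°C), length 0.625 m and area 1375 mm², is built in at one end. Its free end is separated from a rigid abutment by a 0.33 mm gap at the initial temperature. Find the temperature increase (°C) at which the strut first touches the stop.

ΔT ≈ 40 °C

Contact occurs when the free expansion equals the gap: αΔT L = 0.33 mm.
So ΔT = g/(αL) = 0.33/(13.2×10⁻⁶ × 625) = 40 °C.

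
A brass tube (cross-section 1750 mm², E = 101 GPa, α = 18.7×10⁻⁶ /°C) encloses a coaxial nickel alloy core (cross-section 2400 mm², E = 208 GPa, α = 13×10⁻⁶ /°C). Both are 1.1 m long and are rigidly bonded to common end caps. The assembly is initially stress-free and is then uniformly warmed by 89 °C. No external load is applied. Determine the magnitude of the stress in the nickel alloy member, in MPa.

σ ≈ 27.6 MPa (tensile)

Both members must finish at the same length. With the larger α, the brass tends to over-expand; the plates restrain it, putting the brass in compression and the nickel alloy in tension. With no external load the two internal forces are equal and opposite, magnitude P.
Setting the final lengths equal and cancelling L: (α₁ − α₂)ΔT = P/(A₁E₁) + P/(A₂E₂).
|α₁ − α₂|·ΔT = 5.7×10⁻⁶ × 89 = 0.0005073.
1/(A₁E₁) + 1/(A₂E₂) = 1/(1750×101×10³) + 1/(2400×208×10³) = 7.661×10⁻⁹ N⁻¹.
So P = 0.0005073 / 7.661×10⁻⁹ = 66.22 kN.
σ_{nickel alloy} = P/A₂ = 66220/2400 = 27.59 MPa, tensile.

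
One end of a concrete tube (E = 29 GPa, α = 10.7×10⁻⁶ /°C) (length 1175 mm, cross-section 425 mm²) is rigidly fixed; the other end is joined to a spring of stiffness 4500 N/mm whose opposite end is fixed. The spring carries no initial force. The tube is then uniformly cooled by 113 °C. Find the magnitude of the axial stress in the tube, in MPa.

σ ≈ 10.5 MPa (tensile)

Free thermal contraction: δ_free = αΔT L = 10.7×10⁻⁶ × 113 × 1175 = 1.421 mm.
With a force P in the spring, the elastic change of the tube is PL/(AE) and that of the spring is P/k; compatibility requires their sum to equal δ_free.
P [ L/(AE) + 1/k ] = δ_free → P [ 1175/(425×29×10³) + 1/(4500) ] = 1.421.
P = 1.421 / 0.0003176 = 4474 N.
σ = P/A = 4474/425 = 10.53 MPa.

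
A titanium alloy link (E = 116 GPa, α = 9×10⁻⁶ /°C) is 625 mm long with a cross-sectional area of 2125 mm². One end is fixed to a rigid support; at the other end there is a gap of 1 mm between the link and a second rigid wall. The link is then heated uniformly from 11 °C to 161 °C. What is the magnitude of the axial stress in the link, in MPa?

σ ≈ 0 MPa

Free thermal elongation = αΔT L = 9×10⁻⁶ × 150 × 625 = 0.8438 mm.
Since δ_free = 0.844 mm is less than the 1 mm gap, the link never touches the wall. No axial force develops.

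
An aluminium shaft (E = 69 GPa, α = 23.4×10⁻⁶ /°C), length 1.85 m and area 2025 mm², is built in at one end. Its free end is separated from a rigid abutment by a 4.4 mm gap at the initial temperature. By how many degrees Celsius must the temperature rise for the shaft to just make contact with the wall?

ΔT ≈ 102 °C

Contact occurs when the free expansion equals the gap: αΔT L = 4.4 mm.
ΔT = 4.4 / (23.4×10⁻⁶ × 1850) = 101.6 °C.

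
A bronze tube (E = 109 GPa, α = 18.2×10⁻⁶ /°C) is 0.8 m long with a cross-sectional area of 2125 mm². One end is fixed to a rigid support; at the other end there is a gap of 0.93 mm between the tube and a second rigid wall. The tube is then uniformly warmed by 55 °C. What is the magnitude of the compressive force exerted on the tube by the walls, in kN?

P ≈ 0 kN

If the wall were absent the tube would grow by αΔT L = 18.2×10⁻⁶ × 55 × 800 = 0.8008 mm.
Since δ_free = 0.801 mm is less than the 0.93 mm gap, the tube never touches the wall. No axial force develops.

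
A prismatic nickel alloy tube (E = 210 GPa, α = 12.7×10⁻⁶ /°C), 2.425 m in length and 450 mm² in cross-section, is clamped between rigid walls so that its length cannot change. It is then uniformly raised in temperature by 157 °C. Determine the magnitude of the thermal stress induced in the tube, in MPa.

σ ≈ 419 MPa (compressive)

The supports are rigid, so the total axial strain is zero. The restrained thermal strain is ε = αΔT = 12.7×10⁻⁶ × 157 = 1993.9×10⁻⁶.
The stress required to suppress this strain is σ = Eε = 210×10³ × 1993.9×10⁻⁶ = 418.7 MPa, compressive since the tube is trying to expand.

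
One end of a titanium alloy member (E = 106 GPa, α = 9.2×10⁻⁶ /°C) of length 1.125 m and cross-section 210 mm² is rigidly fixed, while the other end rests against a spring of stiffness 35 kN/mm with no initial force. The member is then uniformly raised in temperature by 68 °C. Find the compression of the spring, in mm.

If the spring were absent the member would lengthen by αΔT L = 9.2×10⁻⁶ × 68 × 1125 = 0.7038 mm.
With a force P in the spring, the elastic change of the member is PL/(AE) and that of the spring is P/k; compatibility requires their sum to equal δ_free.
P [ L/(AE) + 1/k ] = δ_free → P [ 1125/(210×106×10³) + 1/(35×10³) ] = 0.7038.
P = 0.7038 / 7.911×10⁻⁵ = 8896 N.
Spring compression = P/k = 8896/(35×10³) = 0.2542 mm.

δ ≈ 0.254 mm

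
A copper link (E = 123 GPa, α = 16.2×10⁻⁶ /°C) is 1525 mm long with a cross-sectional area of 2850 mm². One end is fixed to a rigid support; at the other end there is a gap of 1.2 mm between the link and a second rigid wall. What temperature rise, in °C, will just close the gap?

ΔT ≈ 48.6 °C

Contact occurs when the free expansion equals the gap: αΔT L = 1.2 mm.
ΔT = 1.2 / (16.2×10⁻⁶ × 1525) = 48.57 °C.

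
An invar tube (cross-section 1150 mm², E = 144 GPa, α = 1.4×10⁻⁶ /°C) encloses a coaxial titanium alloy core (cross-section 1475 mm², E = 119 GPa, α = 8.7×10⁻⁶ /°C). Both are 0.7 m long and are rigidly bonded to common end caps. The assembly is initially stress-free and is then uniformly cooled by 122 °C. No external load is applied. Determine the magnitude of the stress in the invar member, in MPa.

The titanium alloy has the larger α, so on cooling it would change length more than the invar if both were free. The rigid plates force a common final length, so the titanium alloy is put into tension and the invar into compression, with equal and opposite forces P (no external load).
Setting the final lengths equal and cancelling L: (α₁ − α₂)ΔT = P/(A₁E₁) + P/(A₂E₂).
|α₁ − α₂|·ΔT = 7.3×10⁻⁶ × 122 = 0.0008906.
1/(A₁E₁) + 1/(A₂E₂) = 1/(1150×144×10³) + 1/(1475×119×10³) = 1.174×10⁻⁸ N⁻¹.
P = 0.0008906 / 1.174×10⁻⁸ = 75890 N = 75.89 kN.
σ_{invar} = P/A₁ = 75890/1150 = 65.99 MPa, compressive.

σ ≈ 66 MPa (compressive)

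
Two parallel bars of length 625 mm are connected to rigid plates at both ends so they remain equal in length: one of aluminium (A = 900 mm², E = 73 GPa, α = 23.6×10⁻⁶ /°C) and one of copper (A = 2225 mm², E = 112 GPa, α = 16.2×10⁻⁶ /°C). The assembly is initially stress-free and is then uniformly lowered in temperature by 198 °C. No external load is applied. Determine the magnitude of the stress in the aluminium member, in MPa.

The aluminium has the larger α, so on cooling it would change length more than the copper if both were free. The rigid plates force a common final length, so the aluminium is put into tension and the copper into compression, with equal and opposite forces P (no external load).
Compatibility of the two members (thermal + elastic change equal): (α₁ − α₂)ΔT = P·[1/(A₁E₁) + 1/(A₂E₂)].
|α₁ − α₂|·ΔT = 7.4×10⁻⁶ × 198 = 0.001465.
1/(A₁E₁) + 1/(A₂E₂) = 1/(900×73×10³) + 1/(2225×112×10³) = 1.923×10⁻⁸ N⁻¹.
P = 0.001465 / 1.923×10⁻⁸ = 76180 N = 76.18 kN.
σ_{aluminium} = P/A₁ = 76180/900 = 84.64 MPa, tensile.

σ ≈ 84.6 MPa (tensile)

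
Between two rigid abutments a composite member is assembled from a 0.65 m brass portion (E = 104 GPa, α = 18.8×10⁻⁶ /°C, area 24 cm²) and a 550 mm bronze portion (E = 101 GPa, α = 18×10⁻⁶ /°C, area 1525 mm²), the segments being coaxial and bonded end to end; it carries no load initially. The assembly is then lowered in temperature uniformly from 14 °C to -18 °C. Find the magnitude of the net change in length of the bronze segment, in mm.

If the supports were absent, the total length change would be Σ αᵢΔT Lᵢ = 18.8×10⁻⁶×32×650 + 18×10⁻⁶×32×550 = 0.7078 mm.
Since the ends are fixed, an axial force P builds up, equal in every segment, with P · Σ Lᵢ/(AᵢEᵢ) = δ_free.
Σ Lᵢ/(AᵢEᵢ) = 650/(2400×104×10³) + 550/(1525×101×10³) = 6.175×10⁻⁶ mm/N.
P = 0.7078 / 6.175×10⁻⁶ = 114600 N = 114.6 kN, tensile.
For the bronze segment, free thermal change = 18×10⁻⁶×32×550 = 0.3168 mm and elastic change from P = 114600×550/(1525×101×10³) = 0.4093 mm; these oppose, so the net change is 0.0925 mm (segment lengthens).

|ΔL| ≈ 0.0925 mm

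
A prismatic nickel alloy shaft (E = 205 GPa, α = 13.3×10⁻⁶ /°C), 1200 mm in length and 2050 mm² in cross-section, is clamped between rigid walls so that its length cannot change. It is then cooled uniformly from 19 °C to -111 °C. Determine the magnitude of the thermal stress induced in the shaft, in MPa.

σ ≈ 354 MPa (tensile)

With length fixed, the mechanical strain must cancel the thermal strain αΔT = 13.3×10⁻⁶ × 130 = 1729×10⁻⁶.
σ = EαΔT = 205×10³ × 13.3×10⁻⁶ × 130 = 354.4 MPa (tensile; the shaft is trying to contract).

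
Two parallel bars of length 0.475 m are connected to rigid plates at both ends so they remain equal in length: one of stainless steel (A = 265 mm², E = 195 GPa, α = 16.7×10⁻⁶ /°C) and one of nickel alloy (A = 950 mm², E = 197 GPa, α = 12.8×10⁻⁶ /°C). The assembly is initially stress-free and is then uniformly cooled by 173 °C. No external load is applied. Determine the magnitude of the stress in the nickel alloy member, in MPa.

Equilibrium of a rigid end plate with no external load gives equal and opposite internal forces ±P in the two members. Since α_{stainless steel} > α_{nickel alloy}, cooling drives the stainless steel into tension and the nickel alloy into compression.
Setting the final lengths equal and cancelling L: (α₁ − α₂)ΔT = P/(A₁E₁) + P/(A₂E₂).
|α₁ − α₂|·ΔT = 3.9×10⁻⁶ × 173 = 0.0006747.
1/(A₁E₁) + 1/(A₂E₂) = 1/(265×195×10³) + 1/(950×197×10³) = 2.47×10⁻⁸ N⁻¹.
So P = 0.0006747 / 2.47×10⁻⁸ = 27.32 kN.
σ_{nickel alloy} = P/A₂ = 27320/950 = 28.76 MPa, compressive.

σ ≈ 28.8 MPa (compressive)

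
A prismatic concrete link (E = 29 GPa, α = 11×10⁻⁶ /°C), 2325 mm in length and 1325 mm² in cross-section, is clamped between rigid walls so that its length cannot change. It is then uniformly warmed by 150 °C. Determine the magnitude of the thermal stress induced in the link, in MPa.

σ ≈ 47.9 MPa (compressive)

With length fixed, the mechanical strain must cancel the thermal strain αΔT = 11×10⁻⁶ × 150 = 1650×10⁻⁶.
Hence σ = E·αΔT = 29×10³ × 1650×10⁻⁶ = 47.85 MPa, compressive.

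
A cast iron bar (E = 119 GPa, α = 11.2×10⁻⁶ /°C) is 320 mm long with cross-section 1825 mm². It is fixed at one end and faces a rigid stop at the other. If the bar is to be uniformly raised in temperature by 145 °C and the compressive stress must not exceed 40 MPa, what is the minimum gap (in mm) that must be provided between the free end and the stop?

g ≈ 0.412 mm

Free expansion if unrestrained: δ_free = αΔT L = 11.2×10⁻⁶ × 145 × 320 = 0.5197 mm.
A stress of 40 MPa corresponds to the wall pushing the bar back by σL/E = 40×320/(119×10³) = 0.1076 mm.
So the gap has to take up the difference, g_min = δ_free − σL/E = 0.5197 − 0.1076 = 0.4121 mm.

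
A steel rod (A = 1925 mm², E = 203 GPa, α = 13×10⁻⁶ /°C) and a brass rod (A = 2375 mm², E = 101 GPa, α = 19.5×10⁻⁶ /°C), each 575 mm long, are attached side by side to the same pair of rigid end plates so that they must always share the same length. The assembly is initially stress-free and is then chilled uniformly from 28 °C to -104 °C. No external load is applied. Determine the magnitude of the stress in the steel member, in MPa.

Both members must finish at the same length. With the larger α, the brass tends to over-contract; the plates restrain it, putting the brass in tension and the steel in compression. With no external load the two internal forces are equal and opposite, magnitude P.
Setting the final lengths equal and cancelling L: (α₁ − α₂)ΔT = P/(A₁E₁) + P/(A₂E₂).
|α₁ − α₂|·ΔT = 6.5×10⁻⁶ × 132 = 0.000858.
1/(A₁E₁) + 1/(A₂E₂) = 1/(1925×203×10³) + 1/(2375×101×10³) = 6.728×10⁻⁹ N⁻¹.
P = 0.000858 / 6.728×10⁻⁹ = 127500 N = 127.5 kN.
σ_{steel} = P/A₁ = 127500/1925 = 66.25 MPa, compressive.

σ ≈ 66.2 MPa (compressive)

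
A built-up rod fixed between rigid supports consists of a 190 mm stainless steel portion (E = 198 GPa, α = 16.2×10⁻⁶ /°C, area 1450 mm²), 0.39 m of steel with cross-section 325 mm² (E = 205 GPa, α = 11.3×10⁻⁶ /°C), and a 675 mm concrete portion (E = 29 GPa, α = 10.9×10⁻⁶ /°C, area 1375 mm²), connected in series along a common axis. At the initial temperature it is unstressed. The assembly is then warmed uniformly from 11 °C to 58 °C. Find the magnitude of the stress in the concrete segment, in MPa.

σ ≈ 21.6 MPa (compressive)

Free thermal expansion of the whole bar: Σ αᵢΔT Lᵢ = 16.2×10⁻⁶×47×190 + 11.3×10⁻⁶×47×390 + 10.9×10⁻⁶×47×675 = 0.6976 mm.
The rigid supports impose zero overall length change; the single axial force P common to all segments must satisfy P Σ Lᵢ/(AᵢEᵢ) = δ_free.
Σ Lᵢ/(AᵢEᵢ) = 190/(1450×198×10³) + 390/(325×205×10³) + 675/(1375×29×10³) = 2.344×10⁻⁵ mm/N.
P = 0.6976 / 2.344×10⁻⁵ = 29760 N = 29.76 kN, compressive.
σ_{concrete} = P / A = 29760 / 1375 = 21.64 MPa.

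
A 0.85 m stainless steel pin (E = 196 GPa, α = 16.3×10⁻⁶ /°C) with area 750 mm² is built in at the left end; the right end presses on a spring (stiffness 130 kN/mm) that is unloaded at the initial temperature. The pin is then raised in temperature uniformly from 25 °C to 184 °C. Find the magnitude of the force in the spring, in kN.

P ≈ 163 kN

Free thermal expansion: δ_free = αΔT L = 16.3×10⁻⁶ × 159 × 850 = 2.203 mm.
Let P be the compressive force at the spring. The pin shortens elastically by PL/(AE) and the spring compresses by P/k; together these equal δ_free.
So P = δ_free / [L/(AE) + 1/k] = 2.203 / [ 850/(750×196×10³) + 1/(130×10³) ].
P = 2.203 / 1.347×10⁻⁵ = 163500 N.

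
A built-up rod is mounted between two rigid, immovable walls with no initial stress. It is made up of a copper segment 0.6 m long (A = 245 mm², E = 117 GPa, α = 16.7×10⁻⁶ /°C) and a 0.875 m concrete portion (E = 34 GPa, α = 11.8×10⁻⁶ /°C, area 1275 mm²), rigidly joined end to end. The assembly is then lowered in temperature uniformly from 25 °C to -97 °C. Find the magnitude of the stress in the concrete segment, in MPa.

σ ≈ 47.3 MPa (tensile)

If the supports were absent, the total length change would be Σ αᵢΔT Lᵢ = 16.7×10⁻⁶×122×600 + 11.8×10⁻⁶×122×875 = 2.482 mm.
The rigid supports impose zero overall length change; the single axial force P common to all segments must satisfy P Σ Lᵢ/(AᵢEᵢ) = δ_free.
The series flexibility is Σ Lᵢ/(AᵢEᵢ) = 600/(245×117×10³) + 875/(1275×34×10³) = 4.112×10⁻⁵ mm/N.
P = 2.482 / 4.112×10⁻⁵ = 60370 N = 60.37 kN, tensile.
σ_{concrete} = P / A = 60370 / 1275 = 47.35 MPa.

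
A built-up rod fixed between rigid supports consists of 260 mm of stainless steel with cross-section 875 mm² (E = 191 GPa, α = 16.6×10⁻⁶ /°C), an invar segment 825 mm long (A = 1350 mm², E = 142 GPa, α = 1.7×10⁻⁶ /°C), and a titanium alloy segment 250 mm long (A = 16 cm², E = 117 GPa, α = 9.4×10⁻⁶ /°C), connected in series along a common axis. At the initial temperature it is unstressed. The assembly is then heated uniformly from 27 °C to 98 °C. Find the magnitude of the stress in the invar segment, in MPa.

With the walls removed the bar would change length by δ_free = Σ αᵢΔT Lᵢ = 16.6×10⁻⁶×71×260 + 1.7×10⁻⁶×71×825 + 9.4×10⁻⁶×71×250 = 0.5729 mm.
The walls prevent any net length change, so an axial force P (same in every segment) develops. Compatibility: P · Σ Lᵢ/(AᵢEᵢ) = δ_free.
The series flexibility is Σ Lᵢ/(AᵢEᵢ) = 260/(875×191×10³) + 825/(1350×142×10³) + 250/(1600×117×10³) = 7.195×10⁻⁶ mm/N.
Hence P = δ_free / Σ(L/AE) = 0.5729/7.195×10⁻⁶ = 79.62 kN (compressive).
σ_{invar} = P / A = 79620 / 1350 = 58.98 MPa.

σ ≈ 59 MPa (compressive)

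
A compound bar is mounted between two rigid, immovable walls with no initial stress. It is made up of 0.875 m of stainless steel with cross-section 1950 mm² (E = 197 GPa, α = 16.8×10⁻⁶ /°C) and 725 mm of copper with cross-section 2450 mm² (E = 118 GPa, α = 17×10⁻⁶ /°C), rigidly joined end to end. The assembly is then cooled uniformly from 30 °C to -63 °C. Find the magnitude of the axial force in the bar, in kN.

P ≈ 525 kN (tensile)

If the supports were absent, the total length change would be Σ αᵢΔT Lᵢ = 16.8×10⁻⁶×93×875 + 17×10⁻⁶×93×725 = 2.513 mm.
The walls prevent any net length change, so an axial force P (same in every segment) develops. Compatibility: P · Σ Lᵢ/(AᵢEᵢ) = δ_free.
Σ Lᵢ/(AᵢEᵢ) = 875/(1950×197×10³) + 725/(2450×118×10³) = 4.786×10⁻⁶ mm/N.
So P = 2.513 / 4.786×10⁻⁶ = 525.2 kN, tensile.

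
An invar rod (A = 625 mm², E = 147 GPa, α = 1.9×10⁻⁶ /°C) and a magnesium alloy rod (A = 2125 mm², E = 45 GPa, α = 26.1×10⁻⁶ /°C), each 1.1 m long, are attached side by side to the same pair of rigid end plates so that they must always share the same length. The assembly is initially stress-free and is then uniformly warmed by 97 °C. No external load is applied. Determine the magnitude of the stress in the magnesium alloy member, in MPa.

σ ≈ 51.8 MPa (compressive)

Both members must finish at the same length. With the larger α, the magnesium alloy tends to over-expand; the plates restrain it, putting the magnesium alloy in compression and the invar in tension. With no external load the two internal forces are equal and opposite, magnitude P.
Compatibility of the two members (thermal + elastic change equal): (α₁ − α₂)ΔT = P·[1/(A₁E₁) + 1/(A₂E₂)].
|α₁ − α₂|·ΔT = 24.2×10⁻⁶ × 97 = 0.002347.
1/(A₁E₁) + 1/(A₂E₂) = 1/(625×147×10³) + 1/(2125×45×10³) = 2.134×10⁻⁸ N⁻¹.
P = 0.002347 / 2.134×10⁻⁸ = 110000 N = 110 kN.
σ_{magnesium alloy} = P/A₂ = 110000/2125 = 51.76 MPa, compressive.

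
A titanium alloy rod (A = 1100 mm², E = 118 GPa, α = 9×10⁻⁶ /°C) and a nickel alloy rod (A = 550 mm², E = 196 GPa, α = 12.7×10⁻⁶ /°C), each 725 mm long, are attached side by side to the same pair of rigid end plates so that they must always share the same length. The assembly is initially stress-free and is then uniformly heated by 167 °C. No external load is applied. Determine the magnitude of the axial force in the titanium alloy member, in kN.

P ≈ 36.4 kN (tensile in the titanium alloy)

Equilibrium of a rigid end plate with no external load gives equal and opposite internal forces ±P in the two members. Since α_{nickel alloy} > α_{titanium alloy}, heating drives the nickel alloy into compression and the titanium alloy into tension.
Equating the net (thermal + elastic) strains gives |α₁ − α₂|·ΔT = P·[1/(A₁E₁) + 1/(A₂E₂)].
|α₁ − α₂|·ΔT = 3.7×10⁻⁶ × 167 = 0.0006179.
1/(A₁E₁) + 1/(A₂E₂) = 1/(1100×118×10³) + 1/(550×196×10³) = 1.698×10⁻⁸ N⁻¹.
So P = 0.0006179 / 1.698×10⁻⁸ = 36.39 kN.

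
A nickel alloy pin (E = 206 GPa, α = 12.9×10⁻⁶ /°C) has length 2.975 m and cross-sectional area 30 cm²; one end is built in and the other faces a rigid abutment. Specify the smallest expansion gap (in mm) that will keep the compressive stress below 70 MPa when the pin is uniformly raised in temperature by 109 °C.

g ≈ 3.17 mm

With no wall the pin would lengthen by αΔT L = 12.9×10⁻⁶ × 109 × 2975 = 4.183 mm.
A stress of 70 MPa corresponds to the wall pushing the pin back by σL/E = 70×2975/(206×10³) = 1.011 mm.
The gap must absorb the remainder: g_min = 4.183 − 1.011 = 3.172 mm.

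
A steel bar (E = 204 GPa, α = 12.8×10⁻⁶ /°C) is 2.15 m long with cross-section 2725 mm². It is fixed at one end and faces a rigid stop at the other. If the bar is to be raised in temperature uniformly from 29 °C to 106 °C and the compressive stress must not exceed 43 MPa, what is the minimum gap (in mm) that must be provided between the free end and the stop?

g ≈ 1.67 mm

Free expansion if unrestrained: δ_free = αΔT L = 12.8×10⁻⁶ × 77 × 2150 = 2.119 mm.
At the allowable stress the elastic shortening the wall may impose is σL/E = 43 × 2150 / (204×10³) = 0.4532 mm.
So the gap has to take up the difference, g_min = δ_free − σL/E = 2.119 − 0.4532 = 1.666 mm.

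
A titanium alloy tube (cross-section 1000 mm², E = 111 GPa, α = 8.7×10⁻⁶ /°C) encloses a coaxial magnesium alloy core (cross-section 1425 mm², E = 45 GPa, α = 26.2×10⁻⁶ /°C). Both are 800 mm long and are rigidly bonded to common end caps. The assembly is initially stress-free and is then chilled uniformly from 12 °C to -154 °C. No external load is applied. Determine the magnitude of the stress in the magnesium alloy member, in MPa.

Equilibrium of a rigid end plate with no external load gives equal and opposite internal forces ±P in the two members. Since α_{magnesium alloy} > α_{titanium alloy}, cooling drives the magnesium alloy into tension and the titanium alloy into compression.
Compatibility of the two members (thermal + elastic change equal): (α₁ − α₂)ΔT = P·[1/(A₁E₁) + 1/(A₂E₂)].
|α₁ − α₂|·ΔT = 17.5×10⁻⁶ × 166 = 0.002905.
1/(A₁E₁) + 1/(A₂E₂) = 1/(1000×111×10³) + 1/(1425×45×10³) = 2.46×10⁻⁸ N⁻¹.
So P = 0.002905 / 2.46×10⁻⁸ = 118.1 kN.
σ_{magnesium alloy} = P/A₂ = 118100/1425 = 82.86 MPa, tensile.

σ ≈ 82.9 MPa (tensile)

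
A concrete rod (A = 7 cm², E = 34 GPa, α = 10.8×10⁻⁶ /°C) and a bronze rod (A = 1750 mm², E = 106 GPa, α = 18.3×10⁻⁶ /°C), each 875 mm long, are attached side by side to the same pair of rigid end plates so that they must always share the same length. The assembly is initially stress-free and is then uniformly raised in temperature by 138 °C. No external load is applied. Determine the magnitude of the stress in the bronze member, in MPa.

σ ≈ 12.5 MPa (compressive)

The bronze has the larger α, so on heating it would change length more than the concrete if both were free. The rigid plates force a common final length, so the bronze is put into compression and the concrete into tension, with equal and opposite forces P (no external load).
Equating the net (thermal + elastic) strains gives |α₁ − α₂|·ΔT = P·[1/(A₁E₁) + 1/(A₂E₂)].
|α₁ − α₂|·ΔT = 7.5×10⁻⁶ × 138 = 0.001035.
1/(A₁E₁) + 1/(A₂E₂) = 1/(700×34×10³) + 1/(1750×106×10³) = 4.741×10⁻⁸ N⁻¹.
So P = 0.001035 / 4.741×10⁻⁸ = 21.83 kN.
σ_{bronze} = P/A₂ = 21830/1750 = 12.48 MPa, compressive.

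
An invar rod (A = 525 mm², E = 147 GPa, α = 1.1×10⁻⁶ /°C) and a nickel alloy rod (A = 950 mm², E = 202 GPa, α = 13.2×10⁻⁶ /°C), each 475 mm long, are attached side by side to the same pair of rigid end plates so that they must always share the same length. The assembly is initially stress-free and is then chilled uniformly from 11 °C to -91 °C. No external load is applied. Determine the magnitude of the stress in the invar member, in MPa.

σ ≈ 129 MPa (compressive)

Both members must finish at the same length. With the larger α, the nickel alloy tends to over-contract; the plates restrain it, putting the nickel alloy in tension and the invar in compression. With no external load the two internal forces are equal and opposite, magnitude P.
Equating the net (thermal + elastic) strains gives |α₁ − α₂|·ΔT = P·[1/(A₁E₁) + 1/(A₂E₂)].
|α₁ − α₂|·ΔT = 12.1×10⁻⁶ × 102 = 0.001234.
1/(A₁E₁) + 1/(A₂E₂) = 1/(525×147×10³) + 1/(950×202×10³) = 1.817×10⁻⁸ N⁻¹.
So P = 0.001234 / 1.817×10⁻⁸ = 67.93 kN.
σ_{invar} = P/A₁ = 67930/525 = 129.4 MPa, compressive.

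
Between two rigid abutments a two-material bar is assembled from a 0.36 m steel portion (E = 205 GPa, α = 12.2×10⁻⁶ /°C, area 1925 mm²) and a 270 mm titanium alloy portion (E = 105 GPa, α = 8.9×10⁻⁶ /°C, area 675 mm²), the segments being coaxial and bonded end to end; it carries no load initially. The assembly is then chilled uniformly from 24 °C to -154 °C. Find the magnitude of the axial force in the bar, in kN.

P ≈ 256 kN (tensile)

If the supports were absent, the total length change would be Σ αᵢΔT Lᵢ = 12.2×10⁻⁶×178×360 + 8.9×10⁻⁶×178×270 = 1.21 mm.
The walls prevent any net length change, so an axial force P (same in every segment) develops. Compatibility: P · Σ Lᵢ/(AᵢEᵢ) = δ_free.
The series flexibility is Σ Lᵢ/(AᵢEᵢ) = 360/(1925×205×10³) + 270/(675×105×10³) = 4.722×10⁻⁶ mm/N.
P = 1.21 / 4.722×10⁻⁶ = 256200 N = 256.2 kN, tensile.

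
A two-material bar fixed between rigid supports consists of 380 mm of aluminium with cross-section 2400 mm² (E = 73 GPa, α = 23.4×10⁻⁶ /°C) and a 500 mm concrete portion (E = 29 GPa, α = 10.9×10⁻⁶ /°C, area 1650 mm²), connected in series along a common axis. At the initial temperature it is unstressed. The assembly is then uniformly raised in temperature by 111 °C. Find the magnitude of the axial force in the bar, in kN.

P ≈ 126 kN (compressive)

Free thermal expansion of the whole bar: Σ αᵢΔT Lᵢ = 23.4×10⁻⁶×111×380 + 10.9×10⁻⁶×111×500 = 1.592 mm.
The walls prevent any net length change, so an axial force P (same in every segment) develops. Compatibility: P · Σ Lᵢ/(AᵢEᵢ) = δ_free.
Σ Lᵢ/(AᵢEᵢ) = 380/(2400×73×10³) + 500/(1650×29×10³) = 1.262×10⁻⁵ mm/N.
P = 1.592 / 1.262×10⁻⁵ = 126200 N = 126.2 kN, compressive.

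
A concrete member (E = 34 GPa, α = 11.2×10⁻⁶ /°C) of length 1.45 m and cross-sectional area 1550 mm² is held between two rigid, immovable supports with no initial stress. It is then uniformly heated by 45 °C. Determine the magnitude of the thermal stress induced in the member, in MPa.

σ ≈ 17.1 MPa (compressive)

The supports are rigid, so the total axial strain is zero. The restrained thermal strain is ε = αΔT = 11.2×10⁻⁶ × 45 = 504×10⁻⁶.
σ = EαΔT = 34×10³ × 11.2×10⁻⁶ × 45 = 17.14 MPa (compressive; the member is trying to expand).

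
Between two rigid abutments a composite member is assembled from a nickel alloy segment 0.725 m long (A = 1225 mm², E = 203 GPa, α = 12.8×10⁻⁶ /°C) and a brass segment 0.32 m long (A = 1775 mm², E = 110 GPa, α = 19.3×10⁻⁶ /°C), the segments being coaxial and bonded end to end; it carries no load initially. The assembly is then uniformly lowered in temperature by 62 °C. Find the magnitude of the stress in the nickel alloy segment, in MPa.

With the walls removed the bar would change length by δ_free = Σ αᵢΔT Lᵢ = 12.8×10⁻⁶×62×725 + 19.3×10⁻⁶×62×320 = 0.9583 mm.
The rigid supports impose zero overall length change; the single axial force P common to all segments must satisfy P Σ Lᵢ/(AᵢEᵢ) = δ_free.
The series flexibility is Σ Lᵢ/(AᵢEᵢ) = 725/(1225×203×10³) + 320/(1775×110×10³) = 4.554×10⁻⁶ mm/N.
P = 0.9583 / 4.554×10⁻⁶ = 210400 N = 210.4 kN, tensile.
σ_{nickel alloy} = P / A = 210400 / 1225 = 171.8 MPa.

σ ≈ 172 MPa (tensile)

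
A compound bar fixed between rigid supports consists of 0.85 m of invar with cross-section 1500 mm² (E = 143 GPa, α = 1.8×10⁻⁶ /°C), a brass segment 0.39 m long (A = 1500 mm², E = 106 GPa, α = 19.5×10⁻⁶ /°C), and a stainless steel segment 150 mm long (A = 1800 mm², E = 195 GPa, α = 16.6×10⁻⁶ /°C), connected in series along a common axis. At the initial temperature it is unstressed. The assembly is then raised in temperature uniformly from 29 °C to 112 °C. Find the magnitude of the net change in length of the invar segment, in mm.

|ΔL| ≈ 0.432 mm

Free thermal expansion of the whole bar: Σ αᵢΔT Lᵢ = 1.8×10⁻⁶×83×850 + 19.5×10⁻⁶×83×390 + 16.6×10⁻⁶×83×150 = 0.9649 mm.
The walls prevent any net length change, so an axial force P (same in every segment) develops. Compatibility: P · Σ Lᵢ/(AᵢEᵢ) = δ_free.
The series flexibility is Σ Lᵢ/(AᵢEᵢ) = 850/(1500×143×10³) + 390/(1500×106×10³) + 150/(1800×195×10³) = 6.843×10⁻⁶ mm/N.
Hence P = δ_free / Σ(L/AE) = 0.9649/6.843×10⁻⁶ = 141 kN (compressive).
For the invar segment, free thermal change = 1.8×10⁻⁶×83×850 = 0.127 mm and elastic change from P = 141000×850/(1500×143×10³) = 0.5588 mm; these oppose, so the net change is 0.432 mm (segment shortens).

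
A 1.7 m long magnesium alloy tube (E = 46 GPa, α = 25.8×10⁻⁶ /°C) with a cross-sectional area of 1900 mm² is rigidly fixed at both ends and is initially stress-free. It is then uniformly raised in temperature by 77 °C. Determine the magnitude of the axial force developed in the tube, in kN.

P ≈ 174 kN (compressive)

Full restraint means ε = 0, so the stress is σ = EαΔT = 46×10³ × 25.8×10⁻⁶ × 77 = 91.38 MPa.
P = AEαΔT = 1900 × 46×10³ × 25.8×10⁻⁶ × 77 = 173.6 kN (compressive).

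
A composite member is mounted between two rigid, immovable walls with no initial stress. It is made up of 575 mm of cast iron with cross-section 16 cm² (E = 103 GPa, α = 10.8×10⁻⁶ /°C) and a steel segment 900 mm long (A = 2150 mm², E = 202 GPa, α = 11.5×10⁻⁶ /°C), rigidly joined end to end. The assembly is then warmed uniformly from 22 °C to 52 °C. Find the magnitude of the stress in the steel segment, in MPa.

If the supports were absent, the total length change would be Σ αᵢΔT Lᵢ = 10.8×10⁻⁶×30×575 + 11.5×10⁻⁶×30×900 = 0.4968 mm.
The walls prevent any net length change, so an axial force P (same in every segment) develops. Compatibility: P · Σ Lᵢ/(AᵢEᵢ) = δ_free.
Σ Lᵢ/(AᵢEᵢ) = 575/(1600×103×10³) + 900/(2150×202×10³) = 5.561×10⁻⁶ mm/N.
So P = 0.4968 / 5.561×10⁻⁶ = 89.33 kN, compressive.
σ_{steel} = P / A = 89330 / 2150 = 41.55 MPa.

σ ≈ 41.5 MPa (compressive)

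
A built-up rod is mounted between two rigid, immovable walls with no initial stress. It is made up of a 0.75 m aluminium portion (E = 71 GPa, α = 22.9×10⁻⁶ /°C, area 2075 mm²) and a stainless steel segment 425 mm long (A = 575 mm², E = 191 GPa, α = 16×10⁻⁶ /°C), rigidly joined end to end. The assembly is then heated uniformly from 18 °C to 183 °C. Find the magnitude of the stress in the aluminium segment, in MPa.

σ ≈ 213 MPa (compressive)

Free thermal expansion of the whole bar: Σ αᵢΔT Lᵢ = 22.9×10⁻⁶×165×750 + 16×10⁻⁶×165×425 = 3.956 mm.
The rigid supports impose zero overall length change; the single axial force P common to all segments must satisfy P Σ Lᵢ/(AᵢEᵢ) = δ_free.
Σ Lᵢ/(AᵢEᵢ) = 750/(2075×71×10³) + 425/(575×191×10³) = 8.961×10⁻⁶ mm/N.
Hence P = δ_free / Σ(L/AE) = 3.956/8.961×10⁻⁶ = 441.5 kN (compressive).
σ_{aluminium} = P / A = 441500 / 2075 = 212.8 MPa.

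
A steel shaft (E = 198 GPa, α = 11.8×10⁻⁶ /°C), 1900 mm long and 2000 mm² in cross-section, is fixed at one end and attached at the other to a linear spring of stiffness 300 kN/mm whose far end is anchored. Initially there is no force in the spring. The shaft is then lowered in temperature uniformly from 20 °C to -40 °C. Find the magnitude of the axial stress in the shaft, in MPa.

σ ≈ 82.7 MPa (tensile)

Free thermal contraction: δ_free = αΔT L = 11.8×10⁻⁶ × 60 × 1900 = 1.345 mm.
Let P be the tensile force in the spring. The shaft extends elastically by PL/(AE) and the spring stretches by P/k; together these equal δ_free.
P [ L/(AE) + 1/k ] = δ_free → P [ 1900/(2000×198×10³) + 1/(300×10³) ] = 1.345.
P = 1.345 / 8.131×10⁻⁶ = 165400 N.
σ = P/A = 165400/2000 = 82.72 MPa.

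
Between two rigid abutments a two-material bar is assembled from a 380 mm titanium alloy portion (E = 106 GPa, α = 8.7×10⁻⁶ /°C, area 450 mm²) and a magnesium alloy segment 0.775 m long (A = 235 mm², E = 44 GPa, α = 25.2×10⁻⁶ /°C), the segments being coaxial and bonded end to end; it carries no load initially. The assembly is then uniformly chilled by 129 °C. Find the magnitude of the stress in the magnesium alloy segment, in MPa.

Free thermal contraction of the whole bar: Σ αᵢΔT Lᵢ = 8.7×10⁻⁶×129×380 + 25.2×10⁻⁶×129×775 = 2.946 mm.
The walls prevent any net length change, so an axial force P (same in every segment) develops. Compatibility: P · Σ Lᵢ/(AᵢEᵢ) = δ_free.
The series flexibility is Σ Lᵢ/(AᵢEᵢ) = 380/(450×106×10³) + 775/(235×44×10³) = 8.292×10⁻⁵ mm/N.
So P = 2.946 / 8.292×10⁻⁵ = 35.53 kN, tensile.
σ_{magnesium alloy} = P / A = 35530 / 235 = 151.2 MPa.

σ ≈ 151 MPa (tensile)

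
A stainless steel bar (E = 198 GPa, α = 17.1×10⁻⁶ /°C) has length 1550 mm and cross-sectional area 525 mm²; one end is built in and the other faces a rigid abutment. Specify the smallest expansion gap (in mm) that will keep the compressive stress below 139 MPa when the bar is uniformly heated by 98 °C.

g ≈ 1.51 mm

With no wall the bar would lengthen by αΔT L = 17.1×10⁻⁶ × 98 × 1550 = 2.597 mm.
A stress of 139 MPa corresponds to the wall pushing the bar back by σL/E = 139×1550/(198×10³) = 1.088 mm.
The gap must absorb the remainder: g_min = 2.597 − 1.088 = 1.509 mm.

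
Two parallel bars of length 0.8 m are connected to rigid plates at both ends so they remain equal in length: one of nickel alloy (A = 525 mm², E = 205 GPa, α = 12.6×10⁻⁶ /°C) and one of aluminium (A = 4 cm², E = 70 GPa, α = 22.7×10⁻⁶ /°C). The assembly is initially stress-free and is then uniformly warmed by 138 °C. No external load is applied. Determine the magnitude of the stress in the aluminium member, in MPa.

Both members must finish at the same length. With the larger α, the aluminium tends to over-expand; the plates restrain it, putting the aluminium in compression and the nickel alloy in tension. With no external load the two internal forces are equal and opposite, magnitude P.
Setting the final lengths equal and cancelling L: (α₁ − α₂)ΔT = P/(A₁E₁) + P/(A₂E₂).
|α₁ − α₂|·ΔT = 10.1×10⁻⁶ × 138 = 0.001394.
1/(A₁E₁) + 1/(A₂E₂) = 1/(525×205×10³) + 1/(400×70×10³) = 4.501×10⁻⁸ N⁻¹.
So P = 0.001394 / 4.501×10⁻⁸ = 30.97 kN.
σ_{aluminium} = P/A₂ = 30970/400 = 77.42 MPa, compressive.

σ ≈ 77.4 MPa (compressive)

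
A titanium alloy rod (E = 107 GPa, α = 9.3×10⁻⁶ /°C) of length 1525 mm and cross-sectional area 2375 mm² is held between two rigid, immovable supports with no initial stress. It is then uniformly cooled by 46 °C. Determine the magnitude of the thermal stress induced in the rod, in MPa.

σ ≈ 45.8 MPa (tensile)

The supports are rigid, so the total axial strain is zero. The restrained thermal strain is ε = αΔT = 9.3×10⁻⁶ × 46 = 427.8×10⁻⁶.
The stress required to suppress this strain is σ = Eε = 107×10³ × 427.8×10⁻⁶ = 45.77 MPa, tensile since the rod is trying to contract.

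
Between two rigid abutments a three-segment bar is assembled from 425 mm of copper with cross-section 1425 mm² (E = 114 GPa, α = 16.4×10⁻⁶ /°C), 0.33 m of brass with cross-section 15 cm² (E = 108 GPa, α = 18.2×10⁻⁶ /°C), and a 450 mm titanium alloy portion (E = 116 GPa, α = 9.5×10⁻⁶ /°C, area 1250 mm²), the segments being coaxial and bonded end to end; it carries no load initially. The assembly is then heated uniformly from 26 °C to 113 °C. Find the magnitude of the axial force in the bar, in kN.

With the walls removed the bar would change length by δ_free = Σ αᵢΔT Lᵢ = 16.4×10⁻⁶×87×425 + 18.2×10⁻⁶×87×330 + 9.5×10⁻⁶×87×450 = 1.501 mm.
The rigid supports impose zero overall length change; the single axial force P common to all segments must satisfy P Σ Lᵢ/(AᵢEᵢ) = δ_free.
The series flexibility is Σ Lᵢ/(AᵢEᵢ) = 425/(1425×114×10³) + 330/(1500×108×10³) + 450/(1250×116×10³) = 7.757×10⁻⁶ mm/N.
P = 1.501 / 7.757×10⁻⁶ = 193500 N = 193.5 kN, compressive.

P ≈ 193 kN (compressive)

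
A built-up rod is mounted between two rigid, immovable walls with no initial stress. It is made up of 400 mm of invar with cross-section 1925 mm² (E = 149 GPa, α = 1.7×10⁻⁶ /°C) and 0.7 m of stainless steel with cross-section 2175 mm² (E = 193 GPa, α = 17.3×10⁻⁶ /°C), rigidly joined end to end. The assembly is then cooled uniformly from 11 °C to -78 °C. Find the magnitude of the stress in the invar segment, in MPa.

σ ≈ 193 MPa (tensile)

With the walls removed the bar would change length by δ_free = Σ αᵢΔT Lᵢ = 1.7×10⁻⁶×89×400 + 17.3×10⁻⁶×89×700 = 1.138 mm.
Since the ends are fixed, an axial force P builds up, equal in every segment, with P · Σ Lᵢ/(AᵢEᵢ) = δ_free.
The series flexibility is Σ Lᵢ/(AᵢEᵢ) = 400/(1925×149×10³) + 700/(2175×193×10³) = 3.062×10⁻⁶ mm/N.
So P = 1.138 / 3.062×10⁻⁶ = 371.7 kN, tensile.
σ_{invar} = P / A = 371700 / 1925 = 193.1 MPa.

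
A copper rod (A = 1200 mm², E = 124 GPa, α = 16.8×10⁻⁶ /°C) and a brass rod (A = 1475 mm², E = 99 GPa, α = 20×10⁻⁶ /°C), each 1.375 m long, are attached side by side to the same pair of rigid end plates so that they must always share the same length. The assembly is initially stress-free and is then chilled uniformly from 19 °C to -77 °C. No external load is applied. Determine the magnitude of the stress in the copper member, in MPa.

The brass has the larger α, so on cooling it would change length more than the copper if both were free. The rigid plates force a common final length, so the brass is put into tension and the copper into compression, with equal and opposite forces P (no external load).
Setting the final lengths equal and cancelling L: (α₁ − α₂)ΔT = P/(A₁E₁) + P/(A₂E₂).
|α₁ − α₂|·ΔT = 3.2×10⁻⁶ × 96 = 0.0003072.
1/(A₁E₁) + 1/(A₂E₂) = 1/(1200×124×10³) + 1/(1475×99×10³) = 1.357×10⁻⁸ N⁻¹.
P = 0.0003072 / 1.357×10⁻⁸ = 22640 N = 22.64 kN.
σ_{copper} = P/A₁ = 22640/1200 = 18.87 MPa, compressive.

σ ≈ 18.9 MPa (compressive)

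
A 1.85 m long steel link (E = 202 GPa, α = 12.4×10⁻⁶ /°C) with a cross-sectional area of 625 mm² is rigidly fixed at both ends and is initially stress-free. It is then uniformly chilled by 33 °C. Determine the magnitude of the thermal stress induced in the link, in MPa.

σ ≈ 82.7 MPa (tensile)

The supports are rigid, so the total axial strain is zero. The restrained thermal strain is ε = αΔT = 12.4×10⁻⁶ × 33 = 409.2×10⁻⁶.
Hence σ = E·αΔT = 202×10³ × 409.2×10⁻⁶ = 82.66 MPa, tensile.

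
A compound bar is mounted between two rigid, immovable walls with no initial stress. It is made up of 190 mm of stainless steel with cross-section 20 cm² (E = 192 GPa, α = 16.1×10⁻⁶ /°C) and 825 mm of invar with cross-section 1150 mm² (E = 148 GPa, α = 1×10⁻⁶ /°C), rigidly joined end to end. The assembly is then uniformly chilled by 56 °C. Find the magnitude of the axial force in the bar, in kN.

If the supports were absent, the total length change would be Σ αᵢΔT Lᵢ = 16.1×10⁻⁶×56×190 + 1×10⁻⁶×56×825 = 0.2175 mm.
Since the ends are fixed, an axial force P builds up, equal in every segment, with P · Σ Lᵢ/(AᵢEᵢ) = δ_free.
The series flexibility is Σ Lᵢ/(AᵢEᵢ) = 190/(2000×192×10³) + 825/(1150×148×10³) = 5.342×10⁻⁶ mm/N.
So P = 0.2175 / 5.342×10⁻⁶ = 40.72 kN, tensile.

P ≈ 40.7 kN (tensile)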